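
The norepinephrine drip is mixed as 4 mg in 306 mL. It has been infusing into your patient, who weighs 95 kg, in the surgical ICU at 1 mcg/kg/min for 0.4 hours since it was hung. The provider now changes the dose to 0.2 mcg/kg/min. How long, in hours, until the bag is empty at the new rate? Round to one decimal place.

1.5 hours

Initial rate:
Dose = 1 mcg/kg/min × 95 kg = 95 mcg/min
95 mcg/min × 60 min/hr = 5700 mcg/hr
Concentration = 4 mg ÷ 306 mL = 0.0130719 mg/mL = 13.0719 mcg/mL
Rate = 5700 mcg/hr ÷ 13.0719 mcg/mL = 436.05 mL/hr
Volume infused so far = 436.05 mL/hr × 0.4 hr = 174.42 mL
Volume remaining = 306 − 174.42 = 131.58 mL
New rate:
Dose = 0.2 mcg/kg/min × 95 kg = 19 mcg/min
19 mcg/min × 60 min/hr = 1140 mcg/hr
Rate = 1140 mcg/hr ÷ 13.0719 mcg/mL = 87.21 mL/hr
Time remaining = 131.58 mL ÷ 87.21 mL/hr = 1.508772 hr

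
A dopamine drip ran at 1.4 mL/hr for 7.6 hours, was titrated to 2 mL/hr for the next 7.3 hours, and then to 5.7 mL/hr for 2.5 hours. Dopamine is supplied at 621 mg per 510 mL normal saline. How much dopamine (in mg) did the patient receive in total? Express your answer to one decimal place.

Concentration = 621 mg ÷ 510 mL = 1.217647 mg/mL
Stage 1: 1.4 mL/hr × 7.6 hr = 10.64 mL → 10.64 mL × 1.217647 mg/mL = 12.95576 mg
Stage 2: 2 mL/hr × 7.3 hr = 14.6 mL → 14.6 mL × 1.217647 mg/mL = 17.77765 mg
Stage 3: 5.7 mL/hr × 2.5 hr = 14.25 mL → 14.25 mL × 1.217647 mg/mL = 17.35147 mg
Total = 12.95576 + 17.77765 + 17.35147 = 48.08488 mg

48.1 mg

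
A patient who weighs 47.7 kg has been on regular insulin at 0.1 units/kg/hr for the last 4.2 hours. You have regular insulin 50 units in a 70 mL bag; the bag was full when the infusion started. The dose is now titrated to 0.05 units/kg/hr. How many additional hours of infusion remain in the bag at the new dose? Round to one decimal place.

12.6 hours

Initial rate:
Dose = 0.1 units/kg/hr × 47.7 kg = 4.77 units/hr
Concentration = 50 units ÷ 70 mL = 0.7142857 units/mL
Rate = 4.77 units/hr ÷ 0.7142857 units/mL = 6.678 mL/hr
Volume infused so far = 6.678 mL/hr × 4.2 hr = 28.0476 mL
Volume remaining = 70 − 28.0476 = 41.9524 mL
New rate:
Dose = 0.05 units/kg/hr × 47.7 kg = 2.385 units/hr
Rate = 2.385 units/hr ÷ 0.7142857 units/mL = 3.339 mL/hr
Time remaining = 41.9524 mL ÷ 3.339 mL/hr = 12.56436 hr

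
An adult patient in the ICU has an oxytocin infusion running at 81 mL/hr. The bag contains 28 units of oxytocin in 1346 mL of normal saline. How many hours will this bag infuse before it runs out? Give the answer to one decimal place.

Duration = 1346 mL ÷ 81 mL/hr = 16.61728 hr

16.6 hours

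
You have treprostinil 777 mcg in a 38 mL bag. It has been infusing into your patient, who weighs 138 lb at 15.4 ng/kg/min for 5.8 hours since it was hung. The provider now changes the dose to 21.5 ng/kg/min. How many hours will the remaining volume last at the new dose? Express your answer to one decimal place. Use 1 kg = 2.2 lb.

5.4 hours

Initial rate:
Weight = 138 lb ÷ 2.2 lb/kg = 62.72727 kg
Dose = 15.4 ng/kg/min × 62.72727 kg = 966 ng/min
966 ng/min × 60 min/hr = 57960 ng/hr
Concentration = 777 mcg ÷ 38 mL = 20.44737 mcg/mL = 20447.37 ng/mL
Rate = 57960 ng/hr ÷ 20447.37 ng/mL = 2.834595 mL/hr
Volume infused so far = 2.834595 mL/hr × 5.8 hr = 16.44065 mL
Volume remaining = 38 − 16.44065 = 21.55935 mL
New rate:
Dose = 21.5 ng/kg/min × 62.72727 kg = 1348.636 ng/min
1348.636 ng/min × 60 min/hr = 80918.18 ng/hr
Rate = 80918.18 ng/hr ÷ 20447.37 ng/mL = 3.957389 mL/hr
Time remaining = 21.55935 mL ÷ 3.957389 mL/hr = 5.447873 hr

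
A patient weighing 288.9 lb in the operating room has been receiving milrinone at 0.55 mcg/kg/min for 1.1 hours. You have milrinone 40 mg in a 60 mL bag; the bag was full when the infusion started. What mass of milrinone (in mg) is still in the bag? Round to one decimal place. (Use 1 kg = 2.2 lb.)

Weight = 288.9 lb ÷ 2.2 lb/kg = 131.3182 kg
Dose = 0.55 mcg/kg/min × 131.3182 kg = 72.225 mcg/min
72.225 mcg/min × 60 min/hr = 4333.5 mcg/hr
Concentration = 40 mg ÷ 60 mL = 0.6666667 mg/mL = 666.6667 mcg/mL
Rate = 4333.5 mcg/hr ÷ 666.6667 mcg/mL = 6.50025 mL/hr
Volume infused = 6.50025 mL/hr × 1.1 hr = 7.150275 mL
Volume remaining = 60 − 7.150275 = 52.84972 mL
Drug remaining = 52.84972 mL × 666.6667 mcg/mL = 35233.15 mcg = 35.23315 mg

35.2 mg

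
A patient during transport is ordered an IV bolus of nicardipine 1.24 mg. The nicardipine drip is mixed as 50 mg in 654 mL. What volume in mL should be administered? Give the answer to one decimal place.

Concentration = 50 mg ÷ 654 mL = 0.0764526 mg/mL
Volume = 1.24 mg ÷ 0.0764526 mg/mL = 16.2192 mL

16.2 mL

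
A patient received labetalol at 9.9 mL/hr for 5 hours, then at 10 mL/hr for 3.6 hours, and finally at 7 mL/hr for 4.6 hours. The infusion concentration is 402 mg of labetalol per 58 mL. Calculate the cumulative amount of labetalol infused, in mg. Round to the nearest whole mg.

816 mg

Concentration = 402 mg ÷ 58 mL = 6.931034 mg/mL
Stage 1: 9.9 mL/hr × 5 hr = 49.5 mL → 49.5 mL × 6.931034 mg/mL = 343.0862 mg
Stage 2: 10 mL/hr × 3.6 hr = 36 mL → 36 mL × 6.931034 mg/mL = 249.5172 mg
Stage 3: 7 mL/hr × 4.6 hr = 32.2 mL → 32.2 mL × 6.931034 mg/mL = 223.1793 mg
Total = 343.0862 + 249.5172 + 223.1793 = 815.7828 mg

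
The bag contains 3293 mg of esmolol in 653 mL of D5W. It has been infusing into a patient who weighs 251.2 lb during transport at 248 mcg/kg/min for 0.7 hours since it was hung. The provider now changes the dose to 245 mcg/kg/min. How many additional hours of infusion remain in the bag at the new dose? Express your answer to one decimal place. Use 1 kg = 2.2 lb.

1.3 hours

Initial rate:
Weight = 251.2 lb ÷ 2.2 lb/kg = 114.1818 kg
Dose = 248 mcg/kg/min × 114.1818 kg = 28317.09 mcg/min
28317.09 mcg/min × 60 min/hr = 1699025 mcg/hr
Concentration = 3293 mg ÷ 653 mL = 5.042879 mg/mL = 5042.879 mcg/mL
Rate = 1699025 mcg/hr ÷ 5042.879 mcg/mL = 336.9158 mL/hr
Volume infused so far = 336.9158 mL/hr × 0.7 hr = 235.841 mL
Volume remaining = 653 − 235.841 = 417.159 mL
New rate:
Dose = 245 mcg/kg/min × 114.1818 kg = 27974.55 mcg/min
27974.55 mcg/min × 60 min/hr = 1678473 mcg/hr
Rate = 1678473 mcg/hr ÷ 5042.879 mcg/mL = 332.8402 mL/hr
Time remaining = 417.159 mL ÷ 332.8402 mL/hr = 1.253331 hr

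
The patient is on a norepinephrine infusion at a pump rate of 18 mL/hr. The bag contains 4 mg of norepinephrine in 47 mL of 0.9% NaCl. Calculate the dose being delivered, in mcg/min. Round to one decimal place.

Concentration = 4 mg ÷ 47 mL = 0.08510638 mg/mL = 85.10638 mcg/mL
Drug rate = 18 mL/hr × 85.10638 mcg/mL = 1531.915 mcg/hr
1531.915 mcg/hr ÷ 60 min/hr = 25.53191 mcg/min

25.5 mcg/min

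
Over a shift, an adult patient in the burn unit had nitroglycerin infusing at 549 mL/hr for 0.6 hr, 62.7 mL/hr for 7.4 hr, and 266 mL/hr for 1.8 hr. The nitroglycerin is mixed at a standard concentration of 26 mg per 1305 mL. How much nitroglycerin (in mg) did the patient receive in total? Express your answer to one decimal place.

25.3 mg

Concentration = 26 mg ÷ 1305 mL = 0.01992337 mg/mL
Stage 1: 549 mL/hr × 0.6 hr = 329.4 mL → 329.4 mL × 0.01992337 mg/mL = 6.562759 mg
Stage 2: 62.7 mL/hr × 7.4 hr = 463.98 mL → 463.98 mL × 0.01992337 mg/mL = 9.244046 mg
Stage 3: 266 mL/hr × 1.8 hr = 478.8 mL → 478.8 mL × 0.01992337 mg/mL = 9.53931 mg
Total = 6.562759 + 9.244046 + 9.53931 = 25.34611 mg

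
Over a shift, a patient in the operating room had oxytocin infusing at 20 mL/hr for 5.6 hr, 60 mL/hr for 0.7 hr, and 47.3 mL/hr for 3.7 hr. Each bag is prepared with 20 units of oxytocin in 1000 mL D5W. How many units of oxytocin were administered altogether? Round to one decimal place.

6.6 units

Concentration = 20 units ÷ 1000 mL = 0.02 units/mL
Stage 1: 20 mL/hr × 5.6 hr = 112 mL → 112 mL × 0.02 units/mL = 2.24 units
Stage 2: 60 mL/hr × 0.7 hr = 42 mL → 42 mL × 0.02 units/mL = 0.84 units
Stage 3: 47.3 mL/hr × 3.7 hr = 175.01 mL → 175.01 mL × 0.02 units/mL = 3.5002 units
Total = 2.24 + 0.84 + 3.5002 = 6.5802 units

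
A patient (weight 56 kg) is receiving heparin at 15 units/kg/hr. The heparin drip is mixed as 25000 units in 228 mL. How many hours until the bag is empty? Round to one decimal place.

29.8 hours

Dose = 15 units/kg/hr × 56 kg = 840 units/hr
Concentration = 25000 units ÷ 228 mL = 109.6491 units/mL
Rate = 840 units/hr ÷ 109.6491 units/mL = 7.6608 mL/hr
Duration = 228 mL ÷ 7.6608 mL/hr = 29.7619 hr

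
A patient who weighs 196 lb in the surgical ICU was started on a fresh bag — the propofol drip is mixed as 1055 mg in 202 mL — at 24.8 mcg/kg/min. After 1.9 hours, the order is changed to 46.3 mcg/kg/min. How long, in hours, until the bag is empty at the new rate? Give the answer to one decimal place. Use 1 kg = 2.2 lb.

3.2 hours

Initial rate:
Weight = 196 lb ÷ 2.2 lb/kg = 89.09091 kg
Dose = 24.8 mcg/kg/min × 89.09091 kg = 2209.455 mcg/min
2209.455 mcg/min × 60 min/hr = 132567.3 mcg/hr
Concentration = 1055 mg ÷ 202 mL = 5.222772 mg/mL = 5222.772 mcg/mL
Rate = 132567.3 mcg/hr ÷ 5222.772 mcg/mL = 25.38255 mL/hr
Volume infused so far = 25.38255 mL/hr × 1.9 hr = 48.22684 mL
Volume remaining = 202 − 48.22684 = 153.7732 mL
New rate:
Dose = 46.3 mcg/kg/min × 89.09091 kg = 4124.909 mcg/min
4124.909 mcg/min × 60 min/hr = 247494.5 mcg/hr
Rate = 247494.5 mcg/hr ÷ 5222.772 mcg/mL = 47.38758 mL/hr
Time remaining = 153.7732 mL ÷ 47.38758 mL/hr = 3.24501 hr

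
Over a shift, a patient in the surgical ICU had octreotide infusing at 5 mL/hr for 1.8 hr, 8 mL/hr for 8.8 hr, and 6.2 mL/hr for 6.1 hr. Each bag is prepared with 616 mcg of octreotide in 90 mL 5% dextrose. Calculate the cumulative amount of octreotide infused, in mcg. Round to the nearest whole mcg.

Concentration = 616 mcg ÷ 90 mL = 6.844444 mcg/mL
Stage 1: 5 mL/hr × 1.8 hr = 9 mL → 9 mL × 6.844444 mcg/mL = 61.6 mcg
Stage 2: 8 mL/hr × 8.8 hr = 70.4 mL → 70.4 mL × 6.844444 mcg/mL = 481.8489 mcg
Stage 3: 6.2 mL/hr × 6.1 hr = 37.82 mL → 37.82 mL × 6.844444 mcg/mL = 258.8569 mcg
Total = 61.6 + 481.8489 + 258.8569 = 802.3058 mcg

802 mcg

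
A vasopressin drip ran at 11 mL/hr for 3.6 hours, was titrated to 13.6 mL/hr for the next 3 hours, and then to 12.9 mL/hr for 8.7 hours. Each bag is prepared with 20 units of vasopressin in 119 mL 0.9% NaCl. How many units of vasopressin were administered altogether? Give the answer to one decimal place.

32.4 units

Concentration = 20 units ÷ 119 mL = 0.1680672 units/mL
Stage 1: 11 mL/hr × 3.6 hr = 39.6 mL → 39.6 mL × 0.1680672 units/mL = 6.655462 units
Stage 2: 13.6 mL/hr × 3 hr = 40.8 mL → 40.8 mL × 0.1680672 units/mL = 6.857143 units
Stage 3: 12.9 mL/hr × 8.7 hr = 112.23 mL → 112.23 mL × 0.1680672 units/mL = 18.86218 units
Total = 6.655462 + 6.857143 + 18.86218 = 32.37479 units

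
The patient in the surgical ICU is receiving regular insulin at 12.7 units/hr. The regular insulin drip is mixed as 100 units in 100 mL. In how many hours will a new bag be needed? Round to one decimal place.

Concentration = 100 units ÷ 100 mL = 1 units/mL
Rate = 12.7 units/hr ÷ 1 units/mL = 12.7 mL/hr
Duration = 100 mL ÷ 12.7 mL/hr = 7.874016 hr

7.9 hours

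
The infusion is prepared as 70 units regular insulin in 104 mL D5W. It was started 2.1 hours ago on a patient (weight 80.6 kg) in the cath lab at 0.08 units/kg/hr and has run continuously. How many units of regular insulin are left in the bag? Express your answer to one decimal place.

Dose = 0.08 units/kg/hr × 80.6 kg = 6.448 units/hr
Concentration = 70 units ÷ 104 mL = 0.6730769 units/mL
Rate = 6.448 units/hr ÷ 0.6730769 units/mL = 9.579886 mL/hr
Volume infused = 9.579886 mL/hr × 2.1 hr = 20.11776 mL
Volume remaining = 104 − 20.11776 = 83.88224 mL
Drug remaining = 83.88224 mL × 0.6730769 units/mL = 56.4592 units

56.5 units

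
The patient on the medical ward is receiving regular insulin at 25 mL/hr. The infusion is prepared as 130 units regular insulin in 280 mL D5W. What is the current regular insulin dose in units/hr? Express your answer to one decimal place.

Concentration = 130 units ÷ 280 mL = 0.4642857 units/mL
Drug rate = 25 mL/hr × 0.4642857 units/mL = 11.60714 units/hr

11.6 units/hr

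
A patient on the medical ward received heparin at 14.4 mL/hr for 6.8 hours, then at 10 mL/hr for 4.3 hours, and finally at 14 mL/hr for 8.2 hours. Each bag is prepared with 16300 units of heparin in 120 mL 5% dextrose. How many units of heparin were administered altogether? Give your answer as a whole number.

34735 units

Concentration = 16300 units ÷ 120 mL = 135.8333 units/mL
Stage 1: 14.4 mL/hr × 6.8 hr = 97.92 mL → 97.92 mL × 135.8333 units/mL = 13300.8 units
Stage 2: 10 mL/hr × 4.3 hr = 43 mL → 43 mL × 135.8333 units/mL = 5840.833 units
Stage 3: 14 mL/hr × 8.2 hr = 114.8 mL → 114.8 mL × 135.8333 units/mL = 15593.67 units
Total = 13300.8 + 5840.833 + 15593.67 = 34735.3 units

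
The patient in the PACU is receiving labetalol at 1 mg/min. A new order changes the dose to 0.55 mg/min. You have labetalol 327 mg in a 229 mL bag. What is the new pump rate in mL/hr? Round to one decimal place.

0.55 mg/min × 60 min/hr = 33 mg/hr
Concentration = 327 mg ÷ 229 mL = 1.427948 mg/mL
Rate = 33 mg/hr ÷ 1.427948 mg/mL = 23.11009 mL/hr

23.1 mL/hr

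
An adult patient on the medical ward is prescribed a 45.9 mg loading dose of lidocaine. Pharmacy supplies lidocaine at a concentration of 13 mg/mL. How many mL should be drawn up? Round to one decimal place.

3.5 mL

Volume = 45.9 mg ÷ 13 mg/mL = 3.530769 mL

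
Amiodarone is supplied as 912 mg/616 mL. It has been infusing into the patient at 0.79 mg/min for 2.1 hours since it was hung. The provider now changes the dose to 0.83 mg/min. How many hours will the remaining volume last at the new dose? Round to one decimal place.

Initial rate:
0.79 mg/min × 60 min/hr = 47.4 mg/hr
Concentration = 912 mg ÷ 616 mL = 1.480519 mg/mL
Rate = 47.4 mg/hr ÷ 1.480519 mg/mL = 32.01579 mL/hr
Volume infused so far = 32.01579 mL/hr × 2.1 hr = 67.23316 mL
Volume remaining = 616 − 67.23316 = 548.7668 mL
New rate:
0.83 mg/min × 60 min/hr = 49.8 mg/hr
Rate = 49.8 mg/hr ÷ 1.480519 mg/mL = 33.63684 mL/hr
Time remaining = 548.7668 mL ÷ 33.63684 mL/hr = 16.31446 hr

16.3 hours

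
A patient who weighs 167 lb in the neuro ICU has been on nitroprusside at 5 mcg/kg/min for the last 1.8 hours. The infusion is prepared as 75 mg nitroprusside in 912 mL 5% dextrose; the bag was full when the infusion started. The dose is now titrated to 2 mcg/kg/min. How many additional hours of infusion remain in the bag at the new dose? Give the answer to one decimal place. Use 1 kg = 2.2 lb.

Initial rate:
Weight = 167 lb ÷ 2.2 lb/kg = 75.90909 kg
Dose = 5 mcg/kg/min × 75.90909 kg = 379.5455 mcg/min
379.5455 mcg/min × 60 min/hr = 22772.73 mcg/hr
Concentration = 75 mg ÷ 912 mL = 0.08223684 mg/mL = 82.23684 mcg/mL
Rate = 22772.73 mcg/hr ÷ 82.23684 mcg/mL = 276.9164 mL/hr
Volume infused so far = 276.9164 mL/hr × 1.8 hr = 498.4495 mL
Volume remaining = 912 − 498.4495 = 413.5505 mL
New rate:
Dose = 2 mcg/kg/min × 75.90909 kg = 151.8182 mcg/min
151.8182 mcg/min × 60 min/hr = 9109.091 mcg/hr
Rate = 9109.091 mcg/hr ÷ 82.23684 mcg/mL = 110.7665 mL/hr
Time remaining = 413.5505 mL ÷ 110.7665 mL/hr = 3.733533 hr

3.7 hours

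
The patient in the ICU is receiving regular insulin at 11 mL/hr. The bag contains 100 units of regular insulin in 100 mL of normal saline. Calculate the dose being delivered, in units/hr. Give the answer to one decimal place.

Concentration = 100 units ÷ 100 mL = 1 units/mL
Drug rate = 11 mL/hr × 1 units/mL = 11 units/hr

11.0 units/hr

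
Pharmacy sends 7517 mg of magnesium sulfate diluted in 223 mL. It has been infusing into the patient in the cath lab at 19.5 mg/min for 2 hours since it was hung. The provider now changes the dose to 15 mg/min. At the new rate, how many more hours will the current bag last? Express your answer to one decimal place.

5.8 hours

Initial rate:
19.5 mg/min × 60 min/hr = 1170 mg/hr
Concentration = 7517 mg ÷ 223 mL = 33.70852 mg/mL
Rate = 1170 mg/hr ÷ 33.70852 mg/mL = 34.70933 mL/hr
Volume infused so far = 34.70933 mL/hr × 2 hr = 69.41865 mL
Volume remaining = 223 − 69.41865 = 153.5813 mL
New rate:
15 mg/min × 60 min/hr = 900 mg/hr
Rate = 900 mg/hr ÷ 33.70852 mg/mL = 26.69948 mL/hr
Time remaining = 153.5813 mL ÷ 26.69948 mL/hr = 5.752222 hr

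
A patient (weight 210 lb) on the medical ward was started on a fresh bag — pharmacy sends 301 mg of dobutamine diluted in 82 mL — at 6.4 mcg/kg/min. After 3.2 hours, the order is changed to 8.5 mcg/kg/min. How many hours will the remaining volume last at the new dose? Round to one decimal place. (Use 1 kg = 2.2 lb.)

Initial rate:
Weight = 210 lb ÷ 2.2 lb/kg = 95.45455 kg
Dose = 6.4 mcg/kg/min × 95.45455 kg = 610.9091 mcg/min
610.9091 mcg/min × 60 min/hr = 36654.55 mcg/hr
Concentration = 301 mg ÷ 82 mL = 3.670732 mg/mL = 3670.732 mcg/mL
Rate = 36654.55 mcg/hr ÷ 3670.732 mcg/mL = 9.985624 mL/hr
Volume infused so far = 9.985624 mL/hr × 3.2 hr = 31.954 mL
Volume remaining = 82 − 31.954 = 50.046 mL
New rate:
Dose = 8.5 mcg/kg/min × 95.45455 kg = 811.3636 mcg/min
811.3636 mcg/min × 60 min/hr = 48681.82 mcg/hr
Rate = 48681.82 mcg/hr ÷ 3670.732 mcg/mL = 13.26216 mL/hr
Time remaining = 50.046 mL ÷ 13.26216 mL/hr = 3.773595 hr

3.8 hours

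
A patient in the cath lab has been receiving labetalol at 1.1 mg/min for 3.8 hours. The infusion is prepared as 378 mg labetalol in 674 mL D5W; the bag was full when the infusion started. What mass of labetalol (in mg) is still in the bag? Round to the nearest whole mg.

127 mg

1.1 mg/min × 60 min/hr = 66 mg/hr
Concentration = 378 mg ÷ 674 mL = 0.5608309 mg/mL
Rate = 66 mg/hr ÷ 0.5608309 mg/mL = 117.6825 mL/hr
Volume infused = 117.6825 mL/hr × 3.8 hr = 447.1937 mL
Volume remaining = 674 − 447.1937 = 226.8063 mL
Drug remaining = 226.8063 mL × 0.5608309 mg/mL = 127.2 mg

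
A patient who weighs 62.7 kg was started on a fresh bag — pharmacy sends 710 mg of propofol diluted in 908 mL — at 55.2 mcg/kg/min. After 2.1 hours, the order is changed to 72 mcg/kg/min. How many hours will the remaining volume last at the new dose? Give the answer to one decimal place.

Initial rate:
Dose = 55.2 mcg/kg/min × 62.7 kg = 3461.04 mcg/min
3461.04 mcg/min × 60 min/hr = 207662.4 mcg/hr
Concentration = 710 mg ÷ 908 mL = 0.7819383 mg/mL = 781.9383 mcg/mL
Rate = 207662.4 mcg/hr ÷ 781.9383 mcg/mL = 265.5739 mL/hr
Volume infused so far = 265.5739 mL/hr × 2.1 hr = 557.7052 mL
Volume remaining = 908 − 557.7052 = 350.2948 mL
New rate:
Dose = 72 mcg/kg/min × 62.7 kg = 4514.4 mcg/min
4514.4 mcg/min × 60 min/hr = 270864 mcg/hr
Rate = 270864 mcg/hr ÷ 781.9383 mcg/mL = 346.4007 mL/hr
Time remaining = 350.2948 mL ÷ 346.4007 mL/hr = 1.011242 hr

1.0 hours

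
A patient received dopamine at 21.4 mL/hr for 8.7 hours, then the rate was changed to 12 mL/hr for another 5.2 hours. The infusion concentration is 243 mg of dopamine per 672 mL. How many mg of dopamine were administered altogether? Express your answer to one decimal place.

Concentration = 243 mg ÷ 672 mL = 0.3616071 mg/mL
Stage 1: 21.4 mL/hr × 8.7 hr = 186.18 mL → 186.18 mL × 0.3616071 mg/mL = 67.32402 mg
Stage 2: 12 mL/hr × 5.2 hr = 62.4 mL → 62.4 mL × 0.3616071 mg/mL = 22.56429 mg
Total = 67.32402 + 22.56429 = 89.8883 mg

89.9 mg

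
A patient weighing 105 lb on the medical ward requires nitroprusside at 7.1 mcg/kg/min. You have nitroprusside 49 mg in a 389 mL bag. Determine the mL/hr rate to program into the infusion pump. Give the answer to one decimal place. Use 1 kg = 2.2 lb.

Weight = 105 lb ÷ 2.2 lb/kg = 47.72727 kg
Dose = 7.1 mcg/kg/min × 47.72727 kg = 338.8636 mcg/min
338.8636 mcg/min × 60 min/hr = 20331.82 mcg/hr
Concentration = 49 mg ÷ 389 mL = 0.125964 mg/mL = 125.964 mcg/mL
Rate = 20331.82 mcg/hr ÷ 125.964 mcg/mL = 161.4097 mL/hr

161.4 mL/hr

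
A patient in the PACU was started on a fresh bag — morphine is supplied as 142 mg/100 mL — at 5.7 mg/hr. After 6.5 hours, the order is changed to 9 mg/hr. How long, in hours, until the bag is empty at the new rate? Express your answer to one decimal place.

Initial rate:
Concentration = 142 mg ÷ 100 mL = 1.42 mg/mL
Rate = 5.7 mg/hr ÷ 1.42 mg/mL = 4.014085 mL/hr
Volume infused so far = 4.014085 mL/hr × 6.5 hr = 26.09155 mL
Volume remaining = 100 − 26.09155 = 73.90845 mL
New rate:
Rate = 9 mg/hr ÷ 1.42 mg/mL = 6.338028 mL/hr
Time remaining = 73.90845 mL ÷ 6.338028 mL/hr = 11.66111 hr

11.7 hours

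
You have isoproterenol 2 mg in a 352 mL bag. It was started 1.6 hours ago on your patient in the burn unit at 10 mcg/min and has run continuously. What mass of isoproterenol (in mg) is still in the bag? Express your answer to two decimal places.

1.04 mg

10 mcg/min × 60 min/hr = 600 mcg/hr
Concentration = 2 mg ÷ 352 mL = 0.005681818 mg/mL = 5.681818 mcg/mL
Rate = 600 mcg/hr ÷ 5.681818 mcg/mL = 105.6 mL/hr
Volume infused = 105.6 mL/hr × 1.6 hr = 168.96 mL
Volume remaining = 352 − 168.96 = 183.04 mL
Drug remaining = 183.04 mL × 5.681818 mcg/mL = 1040 mcg = 1.04 mg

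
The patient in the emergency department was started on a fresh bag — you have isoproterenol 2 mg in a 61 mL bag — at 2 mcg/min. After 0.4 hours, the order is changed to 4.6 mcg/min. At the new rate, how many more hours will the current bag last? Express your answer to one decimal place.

Initial rate:
2 mcg/min × 60 min/hr = 120 mcg/hr
Concentration = 2 mg ÷ 61 mL = 0.03278689 mg/mL = 32.78689 mcg/mL
Rate = 120 mcg/hr ÷ 32.78689 mcg/mL = 3.66 mL/hr
Volume infused so far = 3.66 mL/hr × 0.4 hr = 1.464 mL
Volume remaining = 61 − 1.464 = 59.536 mL
New rate:
4.6 mcg/min × 60 min/hr = 276 mcg/hr
Rate = 276 mcg/hr ÷ 32.78689 mcg/mL = 8.418 mL/hr
Time remaining = 59.536 mL ÷ 8.418 mL/hr = 7.072464 hr

7.1 hours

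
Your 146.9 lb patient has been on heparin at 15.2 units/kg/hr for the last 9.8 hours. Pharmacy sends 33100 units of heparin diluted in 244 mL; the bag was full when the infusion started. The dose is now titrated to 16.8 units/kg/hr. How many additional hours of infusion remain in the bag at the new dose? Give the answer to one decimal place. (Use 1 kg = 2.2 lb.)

20.6 hours

Initial rate:
Weight = 146.9 lb ÷ 2.2 lb/kg = 66.77273 kg
Dose = 15.2 units/kg/hr × 66.77273 kg = 1014.945 units/hr
Concentration = 33100 units ÷ 244 mL = 135.6557 units/mL
Rate = 1014.945 units/hr ÷ 135.6557 units/mL = 7.481773 mL/hr
Volume infused so far = 7.481773 mL/hr × 9.8 hr = 73.32138 mL
Volume remaining = 244 − 73.32138 = 170.6786 mL
New rate:
Dose = 16.8 units/kg/hr × 66.77273 kg = 1121.782 units/hr
Rate = 1121.782 units/hr ÷ 135.6557 units/mL = 8.269328 mL/hr
Time remaining = 170.6786 mL ÷ 8.269328 mL/hr = 20.63996 hr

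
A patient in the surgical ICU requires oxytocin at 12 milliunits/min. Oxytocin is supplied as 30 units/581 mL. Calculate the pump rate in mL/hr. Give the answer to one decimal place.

13.9 mL/hr

12 milliunits/min × 60 min/hr = 720 milliunits/hr
Concentration = 30 units ÷ 581 mL = 0.05163511 units/mL = 51.63511 milliunits/mL
Rate = 720 milliunits/hr ÷ 51.63511 milliunits/mL = 13.944 mL/hr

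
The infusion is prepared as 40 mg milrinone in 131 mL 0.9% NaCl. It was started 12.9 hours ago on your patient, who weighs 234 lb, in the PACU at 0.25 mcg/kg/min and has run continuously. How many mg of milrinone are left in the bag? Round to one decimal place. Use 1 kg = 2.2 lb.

19.4 mg

Weight = 234 lb ÷ 2.2 lb/kg = 106.3636 kg
Dose = 0.25 mcg/kg/min × 106.3636 kg = 26.59091 mcg/min
26.59091 mcg/min × 60 min/hr = 1595.455 mcg/hr
Concentration = 40 mg ÷ 131 mL = 0.3053435 mg/mL = 305.3435 mcg/mL
Rate = 1595.455 mcg/hr ÷ 305.3435 mcg/mL = 5.225114 mL/hr
Volume infused = 5.225114 mL/hr × 12.9 hr = 67.40397 mL
Volume remaining = 131 − 67.40397 = 63.59603 mL
Drug remaining = 63.59603 mL × 305.3435 mcg/mL = 19418.64 mcg = 19.41864 mg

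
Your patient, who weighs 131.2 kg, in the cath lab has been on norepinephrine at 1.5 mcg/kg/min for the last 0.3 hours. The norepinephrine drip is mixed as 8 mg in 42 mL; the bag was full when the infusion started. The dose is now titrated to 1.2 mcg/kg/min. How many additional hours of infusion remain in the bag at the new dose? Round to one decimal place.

0.5 hours

Initial rate:
Dose = 1.5 mcg/kg/min × 131.2 kg = 196.8 mcg/min
196.8 mcg/min × 60 min/hr = 11808 mcg/hr
Concentration = 8 mg ÷ 42 mL = 0.1904762 mg/mL = 190.4762 mcg/mL
Rate = 11808 mcg/hr ÷ 190.4762 mcg/mL = 61.992 mL/hr
Volume infused so far = 61.992 mL/hr × 0.3 hr = 18.5976 mL
Volume remaining = 42 − 18.5976 = 23.4024 mL
New rate:
Dose = 1.2 mcg/kg/min × 131.2 kg = 157.44 mcg/min
157.44 mcg/min × 60 min/hr = 9446.4 mcg/hr
Rate = 9446.4 mcg/hr ÷ 190.4762 mcg/mL = 49.5936 mL/hr
Time remaining = 23.4024 mL ÷ 49.5936 mL/hr = 0.4718835 hr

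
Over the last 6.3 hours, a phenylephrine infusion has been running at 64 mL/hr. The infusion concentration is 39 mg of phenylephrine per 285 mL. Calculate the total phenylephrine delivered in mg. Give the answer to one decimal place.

55.2 mg

Concentration = 39 mg ÷ 285 mL = 0.1368421 mg/mL = 136.8421 mcg/mL
Drug rate = 64 mL/hr × 136.8421 mcg/mL = 8757.895 mcg/hr
Total = 8757.895 mcg/hr × 6.3 hr = 55174.74 mcg = 55.17474 mg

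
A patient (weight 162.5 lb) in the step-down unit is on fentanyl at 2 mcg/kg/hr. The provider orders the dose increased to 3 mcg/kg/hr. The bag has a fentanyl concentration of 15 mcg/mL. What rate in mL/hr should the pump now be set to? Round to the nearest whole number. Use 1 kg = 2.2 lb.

15 mL/hr

Weight = 162.5 lb ÷ 2.2 lb/kg = 73.86364 kg
Dose = 3 mcg/kg/hr × 73.86364 kg = 221.5909 mcg/hr
Rate = 221.5909 mcg/hr ÷ 15 mcg/mL = 14.77273 mL/hr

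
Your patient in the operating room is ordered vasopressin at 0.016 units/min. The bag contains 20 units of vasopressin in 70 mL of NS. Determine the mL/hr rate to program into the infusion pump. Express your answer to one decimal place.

0.016 units/min × 60 min/hr = 0.96 units/hr
Concentration = 20 units ÷ 70 mL = 0.2857143 units/mL
Rate = 0.96 units/hr ÷ 0.2857143 units/mL = 3.36 mL/hr

3.4 mL/hr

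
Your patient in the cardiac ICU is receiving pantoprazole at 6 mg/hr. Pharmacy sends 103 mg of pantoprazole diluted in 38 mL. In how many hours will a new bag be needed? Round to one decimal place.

Concentration = 103 mg ÷ 38 mL = 2.710526 mg/mL
Rate = 6 mg/hr ÷ 2.710526 mg/mL = 2.213592 mL/hr
Duration = 38 mL ÷ 2.213592 mL/hr = 17.16667 hr

17.2 hours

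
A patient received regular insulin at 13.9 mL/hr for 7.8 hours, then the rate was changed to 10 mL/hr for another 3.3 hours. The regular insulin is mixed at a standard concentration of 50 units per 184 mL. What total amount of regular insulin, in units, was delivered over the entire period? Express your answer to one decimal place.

Concentration = 50 units ÷ 184 mL = 0.2717391 units/mL
Stage 1: 13.9 mL/hr × 7.8 hr = 108.42 mL → 108.42 mL × 0.2717391 units/mL = 29.46196 units
Stage 2: 10 mL/hr × 3.3 hr = 33 mL → 33 mL × 0.2717391 units/mL = 8.967391 units
Total = 29.46196 + 8.967391 = 38.42935 units

38.4 units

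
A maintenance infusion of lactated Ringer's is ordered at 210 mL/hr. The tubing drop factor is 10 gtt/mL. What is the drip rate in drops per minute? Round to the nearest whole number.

210 mL/hr ÷ 60 min/hr = 3.5 mL/min
3.5 mL/min × 10 gtt/mL = 35 gtt/min

35 gtt/min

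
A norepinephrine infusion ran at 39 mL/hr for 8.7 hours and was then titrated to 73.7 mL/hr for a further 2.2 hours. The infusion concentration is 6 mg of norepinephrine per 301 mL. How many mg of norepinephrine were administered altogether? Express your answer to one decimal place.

10.0 mg

Concentration = 6 mg ÷ 301 mL = 0.01993355 mg/mL
Stage 1: 39 mL/hr × 8.7 hr = 339.3 mL → 339.3 mL × 0.01993355 mg/mL = 6.763455 mg
Stage 2: 73.7 mL/hr × 2.2 hr = 162.14 mL → 162.14 mL × 0.01993355 mg/mL = 3.232027 mg
Total = 6.763455 + 3.232027 = 9.995482 mg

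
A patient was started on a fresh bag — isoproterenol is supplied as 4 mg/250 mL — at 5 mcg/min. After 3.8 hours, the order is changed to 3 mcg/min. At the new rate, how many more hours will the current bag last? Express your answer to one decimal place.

15.9 hours

Initial rate:
5 mcg/min × 60 min/hr = 300 mcg/hr
Concentration = 4 mg ÷ 250 mL = 0.016 mg/mL = 16 mcg/mL
Rate = 300 mcg/hr ÷ 16 mcg/mL = 18.75 mL/hr
Volume infused so far = 18.75 mL/hr × 3.8 hr = 71.25 mL
Volume remaining = 250 − 71.25 = 178.75 mL
New rate:
3 mcg/min × 60 min/hr = 180 mcg/hr
Rate = 180 mcg/hr ÷ 16 mcg/mL = 11.25 mL/hr
Time remaining = 178.75 mL ÷ 11.25 mL/hr = 15.88889 hr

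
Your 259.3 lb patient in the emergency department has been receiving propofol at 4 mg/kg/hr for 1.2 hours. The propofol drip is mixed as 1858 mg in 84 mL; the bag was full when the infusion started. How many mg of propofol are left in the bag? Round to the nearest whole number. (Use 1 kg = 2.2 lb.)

Weight = 259.3 lb ÷ 2.2 lb/kg = 117.8636 kg
Dose = 4 mg/kg/hr × 117.8636 kg = 471.4545 mg/hr
Concentration = 1858 mg ÷ 84 mL = 22.11905 mg/mL
Rate = 471.4545 mg/hr ÷ 22.11905 mg/mL = 21.31441 mL/hr
Volume infused = 21.31441 mL/hr × 1.2 hr = 25.5773 mL
Volume remaining = 84 − 25.5773 = 58.4227 mL
Drug remaining = 58.4227 mL × 22.11905 mg/mL = 1292.255 mg

1292 mg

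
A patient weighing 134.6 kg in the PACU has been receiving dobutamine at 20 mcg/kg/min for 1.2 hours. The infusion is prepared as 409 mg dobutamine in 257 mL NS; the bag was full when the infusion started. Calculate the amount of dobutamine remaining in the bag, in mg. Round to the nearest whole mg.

Dose = 20 mcg/kg/min × 134.6 kg = 2692 mcg/min
2692 mcg/min × 60 min/hr = 161520 mcg/hr
Concentration = 409 mg ÷ 257 mL = 1.59144 mg/mL = 1591.44 mcg/mL
Rate = 161520 mcg/hr ÷ 1591.44 mcg/mL = 101.493 mL/hr
Volume infused = 101.493 mL/hr × 1.2 hr = 121.7916 mL
Volume remaining = 257 − 121.7916 = 135.2084 mL
Drug remaining = 135.2084 mL × 1591.44 mcg/mL = 215176 mcg = 215.176 mg

215 mg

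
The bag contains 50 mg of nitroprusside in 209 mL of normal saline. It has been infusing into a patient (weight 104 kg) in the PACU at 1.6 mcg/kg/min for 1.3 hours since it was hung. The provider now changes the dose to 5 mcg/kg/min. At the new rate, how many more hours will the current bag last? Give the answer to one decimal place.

Initial rate:
Dose = 1.6 mcg/kg/min × 104 kg = 166.4 mcg/min
166.4 mcg/min × 60 min/hr = 9984 mcg/hr
Concentration = 50 mg ÷ 209 mL = 0.2392344 mg/mL = 239.2344 mcg/mL
Rate = 9984 mcg/hr ÷ 239.2344 mcg/mL = 41.73312 mL/hr
Volume infused so far = 41.73312 mL/hr × 1.3 hr = 54.25306 mL
Volume remaining = 209 − 54.25306 = 154.7469 mL
New rate:
Dose = 5 mcg/kg/min × 104 kg = 520 mcg/min
520 mcg/min × 60 min/hr = 31200 mcg/hr
Rate = 31200 mcg/hr ÷ 239.2344 mcg/mL = 130.416 mL/hr
Time remaining = 154.7469 mL ÷ 130.416 mL/hr = 1.186564 hr

1.2 hours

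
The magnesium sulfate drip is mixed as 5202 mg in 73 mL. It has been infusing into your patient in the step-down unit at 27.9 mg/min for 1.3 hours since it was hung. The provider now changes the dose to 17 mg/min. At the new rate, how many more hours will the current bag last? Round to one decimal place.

Initial rate:
27.9 mg/min × 60 min/hr = 1674 mg/hr
Concentration = 5202 mg ÷ 73 mL = 71.26027 mg/mL
Rate = 1674 mg/hr ÷ 71.26027 mg/mL = 23.49135 mL/hr
Volume infused so far = 23.49135 mL/hr × 1.3 hr = 30.53875 mL
Volume remaining = 73 − 30.53875 = 42.46125 mL
New rate:
17 mg/min × 60 min/hr = 1020 mg/hr
Rate = 1020 mg/hr ÷ 71.26027 mg/mL = 14.31373 mL/hr
Time remaining = 42.46125 mL ÷ 14.31373 mL/hr = 2.966471 hr

3.0 hours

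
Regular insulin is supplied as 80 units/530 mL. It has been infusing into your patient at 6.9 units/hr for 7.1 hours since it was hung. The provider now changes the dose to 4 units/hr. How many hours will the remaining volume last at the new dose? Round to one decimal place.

Initial rate:
Concentration = 80 units ÷ 530 mL = 0.1509434 units/mL
Rate = 6.9 units/hr ÷ 0.1509434 units/mL = 45.7125 mL/hr
Volume infused so far = 45.7125 mL/hr × 7.1 hr = 324.5588 mL
Volume remaining = 530 − 324.5588 = 205.4412 mL
New rate:
Rate = 4 units/hr ÷ 0.1509434 units/mL = 26.5 mL/hr
Time remaining = 205.4412 mL ÷ 26.5 mL/hr = 7.7525 hr

7.8 hours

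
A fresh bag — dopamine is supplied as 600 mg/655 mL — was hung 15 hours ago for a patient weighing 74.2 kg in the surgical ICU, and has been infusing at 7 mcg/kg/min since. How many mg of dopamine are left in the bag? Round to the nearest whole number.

133 mg

Dose = 7 mcg/kg/min × 74.2 kg = 519.4 mcg/min
519.4 mcg/min × 60 min/hr = 31164 mcg/hr
Concentration = 600 mg ÷ 655 mL = 0.9160305 mg/mL = 916.0305 mcg/mL
Rate = 31164 mcg/hr ÷ 916.0305 mcg/mL = 34.0207 mL/hr
Volume infused = 34.0207 mL/hr × 15 hr = 510.3105 mL
Volume remaining = 655 − 510.3105 = 144.6895 mL
Drug remaining = 144.6895 mL × 916.0305 mcg/mL = 132540 mcg = 132.54 mg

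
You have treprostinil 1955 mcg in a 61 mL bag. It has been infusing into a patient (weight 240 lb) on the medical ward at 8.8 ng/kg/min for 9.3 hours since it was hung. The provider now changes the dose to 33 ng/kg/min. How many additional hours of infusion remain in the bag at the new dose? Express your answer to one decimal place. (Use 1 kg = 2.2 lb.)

6.6 hours

Initial rate:
Weight = 240 lb ÷ 2.2 lb/kg = 109.0909 kg
Dose = 8.8 ng/kg/min × 109.0909 kg = 960 ng/min
960 ng/min × 60 min/hr = 57600 ng/hr
Concentration = 1955 mcg ÷ 61 mL = 32.04918 mcg/mL = 32049.18 ng/mL
Rate = 57600 ng/hr ÷ 32049.18 ng/mL = 1.797238 mL/hr
Volume infused so far = 1.797238 mL/hr × 9.3 hr = 16.71431 mL
Volume remaining = 61 − 16.71431 = 44.28569 mL
New rate:
Dose = 33 ng/kg/min × 109.0909 kg = 3600 ng/min
3600 ng/min × 60 min/hr = 216000 ng/hr
Rate = 216000 ng/hr ÷ 32049.18 ng/mL = 6.739642 mL/hr
Time remaining = 44.28569 mL ÷ 6.739642 mL/hr = 6.570926 hr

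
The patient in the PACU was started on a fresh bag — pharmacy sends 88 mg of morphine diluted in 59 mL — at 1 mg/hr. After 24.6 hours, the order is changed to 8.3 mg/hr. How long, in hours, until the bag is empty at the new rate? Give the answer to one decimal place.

Initial rate:
Concentration = 88 mg ÷ 59 mL = 1.491525 mg/mL
Rate = 1 mg/hr ÷ 1.491525 mg/mL = 0.6704545 mL/hr
Volume infused so far = 0.6704545 mL/hr × 24.6 hr = 16.49318 mL
Volume remaining = 59 − 16.49318 = 42.50682 mL
New rate:
Rate = 8.3 mg/hr ÷ 1.491525 mg/mL = 5.564773 mL/hr
Time remaining = 42.50682 mL ÷ 5.564773 mL/hr = 7.638554 hr

7.6 hours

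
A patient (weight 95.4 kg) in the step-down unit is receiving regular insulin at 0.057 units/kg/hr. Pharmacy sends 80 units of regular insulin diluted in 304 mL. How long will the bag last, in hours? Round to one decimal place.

Dose = 0.057 units/kg/hr × 95.4 kg = 5.4378 units/hr
Concentration = 80 units ÷ 304 mL = 0.2631579 units/mL
Rate = 5.4378 units/hr ÷ 0.2631579 units/mL = 20.66364 mL/hr
Duration = 304 mL ÷ 20.66364 mL/hr = 14.71183 hr

14.7 hours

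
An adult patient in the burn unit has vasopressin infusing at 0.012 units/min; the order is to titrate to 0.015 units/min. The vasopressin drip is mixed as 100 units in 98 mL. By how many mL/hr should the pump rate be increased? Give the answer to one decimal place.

0.2 mL/hr

At the current dose:
0.012 units/min × 60 min/hr = 0.72 units/hr
Concentration = 100 units ÷ 98 mL = 1.020408 units/mL
Rate = 0.72 units/hr ÷ 1.020408 units/mL = 0.7056 mL/hr
At the new dose:
0.015 units/min × 60 min/hr = 0.9 units/hr
Rate = 0.9 units/hr ÷ 1.020408 units/mL = 0.882 mL/hr
Change = 0.882 − 0.7056 = 0.1764 mL/hr → 0.1764 mL/hr increase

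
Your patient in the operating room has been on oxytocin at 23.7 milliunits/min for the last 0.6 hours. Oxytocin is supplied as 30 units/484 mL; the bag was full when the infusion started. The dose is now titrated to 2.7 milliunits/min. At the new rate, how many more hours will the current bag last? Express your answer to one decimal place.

179.9 hours

Initial rate:
23.7 milliunits/min × 60 min/hr = 1422 milliunits/hr
Concentration = 30 units ÷ 484 mL = 0.06198347 units/mL = 61.98347 milliunits/mL
Rate = 1422 milliunits/hr ÷ 61.98347 milliunits/mL = 22.9416 mL/hr
Volume infused so far = 22.9416 mL/hr × 0.6 hr = 13.76496 mL
Volume remaining = 484 − 13.76496 = 470.235 mL
New rate:
2.7 milliunits/min × 60 min/hr = 162 milliunits/hr
Rate = 162 milliunits/hr ÷ 61.98347 milliunits/mL = 2.6136 mL/hr
Time remaining = 470.235 mL ÷ 2.6136 mL/hr = 179.9185 hr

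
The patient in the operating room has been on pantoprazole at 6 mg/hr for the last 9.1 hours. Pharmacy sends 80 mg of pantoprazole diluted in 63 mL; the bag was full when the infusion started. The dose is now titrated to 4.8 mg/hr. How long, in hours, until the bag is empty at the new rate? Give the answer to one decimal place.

Initial rate:
Concentration = 80 mg ÷ 63 mL = 1.269841 mg/mL
Rate = 6 mg/hr ÷ 1.269841 mg/mL = 4.725 mL/hr
Volume infused so far = 4.725 mL/hr × 9.1 hr = 42.9975 mL
Volume remaining = 63 − 42.9975 = 20.0025 mL
New rate:
Rate = 4.8 mg/hr ÷ 1.269841 mg/mL = 3.78 mL/hr
Time remaining = 20.0025 mL ÷ 3.78 mL/hr = 5.291667 hr

5.3 hours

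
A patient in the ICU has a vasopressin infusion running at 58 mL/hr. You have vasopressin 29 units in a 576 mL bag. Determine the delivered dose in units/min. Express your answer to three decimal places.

Concentration = 29 units ÷ 576 mL = 0.05034722 units/mL
Drug rate = 58 mL/hr × 0.05034722 units/mL = 2.920139 units/hr
2.920139 units/hr ÷ 60 min/hr = 0.04866898 units/min

0.049 units/min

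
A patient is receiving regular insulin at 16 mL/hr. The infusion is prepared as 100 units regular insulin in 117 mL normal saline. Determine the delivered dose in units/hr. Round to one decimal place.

13.7 units/hr

Concentration = 100 units ÷ 117 mL = 0.8547009 units/mL
Drug rate = 16 mL/hr × 0.8547009 units/mL = 13.67521 units/hr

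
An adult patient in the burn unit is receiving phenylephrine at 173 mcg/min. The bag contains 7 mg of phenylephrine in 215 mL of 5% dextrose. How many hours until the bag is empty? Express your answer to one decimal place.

173 mcg/min × 60 min/hr = 10380 mcg/hr
Concentration = 7 mg ÷ 215 mL = 0.03255814 mg/mL = 32.55814 mcg/mL
Rate = 10380 mcg/hr ÷ 32.55814 mcg/mL = 318.8143 mL/hr
Duration = 215 mL ÷ 318.8143 mL/hr = 0.6743738 hr

0.7 hours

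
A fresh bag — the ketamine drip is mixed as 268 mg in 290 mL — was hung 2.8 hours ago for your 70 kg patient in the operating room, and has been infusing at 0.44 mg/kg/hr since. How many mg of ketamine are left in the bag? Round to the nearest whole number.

Dose = 0.44 mg/kg/hr × 70 kg = 30.8 mg/hr
Concentration = 268 mg ÷ 290 mL = 0.9241379 mg/mL
Rate = 30.8 mg/hr ÷ 0.9241379 mg/mL = 33.32836 mL/hr
Volume infused = 33.32836 mL/hr × 2.8 hr = 93.3194 mL
Volume remaining = 290 − 93.3194 = 196.6806 mL
Drug remaining = 196.6806 mL × 0.9241379 mg/mL = 181.76 mg

182 mg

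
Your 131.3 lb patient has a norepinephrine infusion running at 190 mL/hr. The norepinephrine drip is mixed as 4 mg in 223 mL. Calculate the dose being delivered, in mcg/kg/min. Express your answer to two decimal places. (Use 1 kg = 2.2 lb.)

Weight = 131.3 lb ÷ 2.2 lb/kg = 59.68182 kg
Concentration = 4 mg ÷ 223 mL = 0.01793722 mg/mL = 17.93722 mcg/mL
Drug rate = 190 mL/hr × 17.93722 mcg/mL = 3408.072 mcg/hr
3408.072 mcg/hr ÷ 60 min/hr = 56.8012 mcg/min
56.8012 mcg/min ÷ 59.68182 kg = 0.9517337 mcg/kg/min

0.95 mcg/kg/min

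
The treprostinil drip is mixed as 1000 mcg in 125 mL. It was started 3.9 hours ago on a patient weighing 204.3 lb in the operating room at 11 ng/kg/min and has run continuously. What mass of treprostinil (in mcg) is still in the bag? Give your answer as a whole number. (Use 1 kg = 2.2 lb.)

Weight = 204.3 lb ÷ 2.2 lb/kg = 92.86364 kg
Dose = 11 ng/kg/min × 92.86364 kg = 1021.5 ng/min
1021.5 ng/min × 60 min/hr = 61290 ng/hr
Concentration = 1000 mcg ÷ 125 mL = 8 mcg/mL = 8000 ng/mL
Rate = 61290 ng/hr ÷ 8000 ng/mL = 7.66125 mL/hr
Volume infused = 7.66125 mL/hr × 3.9 hr = 29.87887 mL
Volume remaining = 125 − 29.87887 = 95.12113 mL
Drug remaining = 95.12113 mL × 8000 ng/mL = 760969 ng = 760.969 mcg

761 mcg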